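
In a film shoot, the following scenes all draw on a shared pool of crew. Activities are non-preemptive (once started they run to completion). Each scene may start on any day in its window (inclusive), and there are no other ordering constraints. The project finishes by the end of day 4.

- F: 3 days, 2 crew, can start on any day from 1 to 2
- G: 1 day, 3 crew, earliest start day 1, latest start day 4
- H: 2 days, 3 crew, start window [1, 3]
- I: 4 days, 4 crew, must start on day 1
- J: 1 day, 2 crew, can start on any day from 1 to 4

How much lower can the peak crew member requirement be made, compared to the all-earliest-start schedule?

5

Early-start peak: d1:14  d2:9  d3:6  d4:4 ⇒ 14.
Leveled (F@1, G@1, H@2, I@1, J@4): d1:9  d2:9  d3:9  d4:6 ⇒ 9.
Reduction 14 − 9 = 5.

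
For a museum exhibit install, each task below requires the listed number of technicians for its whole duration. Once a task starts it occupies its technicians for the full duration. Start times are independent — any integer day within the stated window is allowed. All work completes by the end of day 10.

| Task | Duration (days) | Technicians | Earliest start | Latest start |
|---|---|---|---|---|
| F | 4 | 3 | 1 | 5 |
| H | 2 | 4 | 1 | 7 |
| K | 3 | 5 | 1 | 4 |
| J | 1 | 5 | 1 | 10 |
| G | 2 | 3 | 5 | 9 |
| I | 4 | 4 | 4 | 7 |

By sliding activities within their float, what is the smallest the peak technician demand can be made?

7

Early-start (F@1, H@1, K@1, J@1, G@5, I@4) gives peak 17: d1:17  d2:12  d3:8  d4:7  d5:7  d6:7  d7:4  d8:0  d9:0  d10:0.
Shift F→4, H→4, J→10, G→8, I→6.
Schedule F@4, H@4, K@1, J@10, G@8, I@6: d1:5  d2:5  d3:5  d4:7  d5:7  d6:7  d7:7  d8:7  d9:7  d10:5 — peak 7.
Total technician-days = 62 over 10 days ⇒ peak ≥ ⌈62/10⌉ = 7, so 7 is optimal.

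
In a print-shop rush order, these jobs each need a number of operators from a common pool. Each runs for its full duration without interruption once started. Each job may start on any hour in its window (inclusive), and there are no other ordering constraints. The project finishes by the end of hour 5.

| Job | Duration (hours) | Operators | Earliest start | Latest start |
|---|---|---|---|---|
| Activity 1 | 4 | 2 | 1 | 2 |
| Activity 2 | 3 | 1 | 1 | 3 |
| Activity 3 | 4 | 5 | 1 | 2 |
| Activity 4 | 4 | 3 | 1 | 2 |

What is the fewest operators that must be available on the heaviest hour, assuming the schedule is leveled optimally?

Schedule Activity 1@1, Activity 2@1, Activity 3@1, Activity 4@1: h1:11  h2:11  h3:11  h4:10  h5:0 — peak 11.
No arrangement of the 24 feasible schedules does better.

11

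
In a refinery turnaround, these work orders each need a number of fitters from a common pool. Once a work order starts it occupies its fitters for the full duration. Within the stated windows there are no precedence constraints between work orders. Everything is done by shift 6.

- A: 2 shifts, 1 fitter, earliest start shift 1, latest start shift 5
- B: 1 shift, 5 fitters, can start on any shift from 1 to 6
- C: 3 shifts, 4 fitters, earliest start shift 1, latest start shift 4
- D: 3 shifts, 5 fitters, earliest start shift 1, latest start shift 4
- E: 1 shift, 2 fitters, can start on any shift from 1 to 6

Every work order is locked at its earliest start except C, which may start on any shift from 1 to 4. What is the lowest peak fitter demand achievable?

C@1: s1:17  s2:10  s3:9  s4:0  s5:0  s6:0 → peak 17
C@2: s1:13  s2:10  s3:9  s4:4  s5:0  s6:0 → peak 13
C@3: s1:13  s2:6  s3:9  s4:4  s5:4  s6:0 → peak 13
C@4: s1:13  s2:6  s3:5  s4:4  s5:4  s6:4 → peak 13
Best is C@2, peak 13.

13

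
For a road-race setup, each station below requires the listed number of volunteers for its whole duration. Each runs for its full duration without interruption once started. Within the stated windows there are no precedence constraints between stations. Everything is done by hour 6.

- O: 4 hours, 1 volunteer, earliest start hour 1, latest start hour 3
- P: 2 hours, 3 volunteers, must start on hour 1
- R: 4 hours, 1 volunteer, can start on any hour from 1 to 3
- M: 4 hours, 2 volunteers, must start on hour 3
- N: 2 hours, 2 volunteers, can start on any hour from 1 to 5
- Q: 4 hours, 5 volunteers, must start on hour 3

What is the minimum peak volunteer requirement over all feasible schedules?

Schedule O@1, P@1, R@1, M@3, N@1, Q@3: h1:7  h2:7  h3:9  h4:9  h5:7  h6:7 — peak 9.

9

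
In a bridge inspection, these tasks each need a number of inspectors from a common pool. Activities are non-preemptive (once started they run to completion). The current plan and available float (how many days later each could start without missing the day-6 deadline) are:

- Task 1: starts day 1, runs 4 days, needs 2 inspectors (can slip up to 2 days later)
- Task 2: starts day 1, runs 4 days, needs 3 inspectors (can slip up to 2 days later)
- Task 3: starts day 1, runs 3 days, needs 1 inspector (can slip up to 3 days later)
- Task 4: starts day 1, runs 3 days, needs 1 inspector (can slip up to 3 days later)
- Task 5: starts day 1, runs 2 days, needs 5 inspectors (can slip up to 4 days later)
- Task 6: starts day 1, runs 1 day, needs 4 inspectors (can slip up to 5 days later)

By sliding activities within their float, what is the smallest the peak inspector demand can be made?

Early-start (Task 1@1, Task 2@1, Task 3@1, Task 4@1, Task 5@1, Task 6@1) gives peak 16: d1:16  d2:12  d3:7  d4:5  d5:0  d6:0.
Shift Task 2→3, Task 3→3, Task 4→3, Task 6→6.
Schedule Task 1@1, Task 2@3, Task 3@3, Task 4@3, Task 5@1, Task 6@6: d1:7  d2:7  d3:7  d4:7  d5:5  d6:7 — peak 7.
Total inspector-days = 40 over 6 days ⇒ peak ≥ ⌈40/6⌉ = 7, so 7 is optimal.

7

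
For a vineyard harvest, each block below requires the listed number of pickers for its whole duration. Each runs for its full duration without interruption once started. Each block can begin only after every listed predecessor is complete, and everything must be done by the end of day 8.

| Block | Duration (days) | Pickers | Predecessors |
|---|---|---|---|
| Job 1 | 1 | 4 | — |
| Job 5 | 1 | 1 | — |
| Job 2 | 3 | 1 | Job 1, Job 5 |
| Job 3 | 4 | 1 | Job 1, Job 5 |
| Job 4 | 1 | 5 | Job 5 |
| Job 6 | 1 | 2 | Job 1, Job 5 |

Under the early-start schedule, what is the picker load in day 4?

2

At early start, day 4 has: Job 2, Job 3.
Demand: 1 + 1 = 2.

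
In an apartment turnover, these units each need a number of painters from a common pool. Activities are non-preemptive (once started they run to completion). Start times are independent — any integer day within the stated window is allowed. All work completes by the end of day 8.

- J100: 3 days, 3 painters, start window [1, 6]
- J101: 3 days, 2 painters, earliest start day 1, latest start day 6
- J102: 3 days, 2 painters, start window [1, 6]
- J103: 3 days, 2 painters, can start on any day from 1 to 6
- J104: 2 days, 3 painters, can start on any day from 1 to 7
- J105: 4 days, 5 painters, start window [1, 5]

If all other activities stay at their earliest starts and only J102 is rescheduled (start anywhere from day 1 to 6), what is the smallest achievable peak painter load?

15

J102@1: d1:17  d2:17  d3:14  d4:5  d5:0  d6:0  d7:0  d8:0 → peak 17
J102@2: d1:15  d2:17  d3:14  d4:7  d5:0  d6:0  d7:0  d8:0 → peak 17
J102@3: d1:15  d2:15  d3:14  d4:7  d5:2  d6:0  d7:0  d8:0 → peak 15
J102@4: d1:15  d2:15  d3:12  d4:7  d5:2  d6:2  d7:0  d8:0 → peak 15
J102@5: d1:15  d2:15  d3:12  d4:5  d5:2  d6:2  d7:2  d8:0 → peak 15
J102@6: d1:15  d2:15  d3:12  d4:5  d5:0  d6:2  d7:2  d8:2 → peak 15
Best is J102@3, peak 15.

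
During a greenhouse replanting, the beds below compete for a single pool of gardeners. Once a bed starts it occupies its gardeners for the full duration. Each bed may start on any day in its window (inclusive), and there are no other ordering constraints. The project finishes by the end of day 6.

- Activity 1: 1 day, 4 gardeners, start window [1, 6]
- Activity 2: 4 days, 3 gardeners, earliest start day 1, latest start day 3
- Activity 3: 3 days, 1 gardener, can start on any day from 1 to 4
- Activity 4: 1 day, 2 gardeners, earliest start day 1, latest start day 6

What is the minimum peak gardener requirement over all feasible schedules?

4

Early-start (Activity 1@1, Activity 2@1, Activity 3@1, Activity 4@1) gives peak 10: d1:10  d2:4  d3:4  d4:3  d5:0  d6:0.
Shift Activity 2→2, Activity 3→2, Activity 4→6.
Schedule Activity 1@1, Activity 2@2, Activity 3@2, Activity 4@6: d1:4  d2:4  d3:4  d4:4  d5:3  d6:2 — peak 4.
Total gardener-days = 21 over 6 days ⇒ peak ≥ ⌈21/6⌉ = 4, so 4 is optimal.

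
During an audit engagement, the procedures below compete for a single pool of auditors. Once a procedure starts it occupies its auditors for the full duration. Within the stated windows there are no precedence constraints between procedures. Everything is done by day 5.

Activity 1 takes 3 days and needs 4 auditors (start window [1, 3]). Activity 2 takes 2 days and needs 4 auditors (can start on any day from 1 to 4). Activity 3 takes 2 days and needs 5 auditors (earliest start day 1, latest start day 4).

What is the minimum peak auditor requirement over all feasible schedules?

8

Early-start (Activity 1@1, Activity 2@1, Activity 3@1) gives peak 13: d1:13  d2:13  d3:4  d4:0  d5:0.
Shift Activity 3→4.
Schedule Activity 1@1, Activity 2@1, Activity 3@4: d1:8  d2:8  d3:4  d4:5  d5:5 — peak 8.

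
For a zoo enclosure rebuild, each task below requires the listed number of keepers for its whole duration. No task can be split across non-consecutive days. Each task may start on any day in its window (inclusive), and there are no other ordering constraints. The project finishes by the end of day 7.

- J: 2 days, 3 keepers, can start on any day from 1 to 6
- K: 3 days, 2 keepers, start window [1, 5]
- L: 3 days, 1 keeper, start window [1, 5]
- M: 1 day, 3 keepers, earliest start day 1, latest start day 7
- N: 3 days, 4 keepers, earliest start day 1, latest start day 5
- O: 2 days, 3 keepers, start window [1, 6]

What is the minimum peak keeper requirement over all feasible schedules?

6

Early-start (J@1, K@1, L@1, M@1, N@1, O@1) gives peak 16: d1:16  d2:13  d3:7  d4:0  d5:0  d6:0  d7:0.
Shift M→4, N→5, O→3.
Schedule J@1, K@1, L@1, M@4, N@5, O@3: d1:6  d2:6  d3:6  d4:6  d5:4  d6:4  d7:4 — peak 6.
Total keeper-days = 36 over 7 days ⇒ peak ≥ ⌈36/7⌉ = 6, so 6 is optimal.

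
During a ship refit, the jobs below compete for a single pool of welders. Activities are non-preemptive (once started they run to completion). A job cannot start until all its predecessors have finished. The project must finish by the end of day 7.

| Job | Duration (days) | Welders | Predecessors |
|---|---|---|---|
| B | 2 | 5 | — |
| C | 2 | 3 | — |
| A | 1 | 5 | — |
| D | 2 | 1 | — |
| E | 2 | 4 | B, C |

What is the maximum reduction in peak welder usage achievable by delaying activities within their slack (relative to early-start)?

Early-start peak: d1:14  d2:9  d3:4  d4:4  d5:0  d6:0  d7:0 ⇒ 14.
Leveled (B@1, C@3, A@5, D@3, E@6): d1:5  d2:5  d3:4  d4:4  d5:5  d6:4  d7:4 ⇒ 5.
Reduction 14 − 5 = 9.

9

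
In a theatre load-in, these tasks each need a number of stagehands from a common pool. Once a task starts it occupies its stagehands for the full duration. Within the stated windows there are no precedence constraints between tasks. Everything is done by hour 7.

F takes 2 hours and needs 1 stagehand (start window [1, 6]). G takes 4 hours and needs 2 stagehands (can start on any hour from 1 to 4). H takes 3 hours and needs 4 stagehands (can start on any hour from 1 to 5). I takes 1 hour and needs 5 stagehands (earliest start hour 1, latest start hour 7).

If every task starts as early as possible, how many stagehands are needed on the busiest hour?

Early-start schedule: F@1, G@1, H@1, I@1.
Load per hour: hour 1: 12, hour 2: 7, hour 3: 6, hour 4: 2, hour 5: 0, hour 6: 0, hour 7: 0.
Peak is 12.

12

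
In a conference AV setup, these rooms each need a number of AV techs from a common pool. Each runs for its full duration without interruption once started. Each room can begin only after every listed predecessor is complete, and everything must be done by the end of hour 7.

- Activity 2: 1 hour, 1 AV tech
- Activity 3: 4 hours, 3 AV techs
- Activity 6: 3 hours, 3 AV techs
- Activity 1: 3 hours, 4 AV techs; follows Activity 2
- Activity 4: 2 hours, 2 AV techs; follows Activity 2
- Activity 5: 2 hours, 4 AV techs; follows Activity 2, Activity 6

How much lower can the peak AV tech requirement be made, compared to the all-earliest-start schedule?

4

Early-start peak: h1:7  h2:12  h3:12  h4:11  h5:4  h6:0  h7:0 ⇒ 12.
Leveled (Activity 2@1, Activity 3@1, Activity 6@1, Activity 1@4, Activity 4@2, Activity 5@5): h1:7  h2:8  h3:8  h4:7  h5:8  h6:8  h7:0 ⇒ 8.
Reduction 12 − 8 = 4.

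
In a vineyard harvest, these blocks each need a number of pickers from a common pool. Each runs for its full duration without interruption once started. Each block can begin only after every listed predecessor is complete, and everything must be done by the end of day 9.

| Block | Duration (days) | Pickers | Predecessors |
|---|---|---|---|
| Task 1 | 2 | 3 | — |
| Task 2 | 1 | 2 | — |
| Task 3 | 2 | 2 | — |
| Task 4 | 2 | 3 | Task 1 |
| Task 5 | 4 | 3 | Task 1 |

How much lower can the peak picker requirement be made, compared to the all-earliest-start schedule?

2

Early-start peak: d1:7  d2:5  d3:6  d4:6  d5:3  d6:3  d7:0  d8:0  d9:0 ⇒ 7.
Leveled (Task 1@1, Task 2@1, Task 3@2, Task 4@3, Task 5@5): d1:5  d2:5  d3:5  d4:3  d5:3  d6:3  d7:3  d8:3  d9:0 ⇒ 5.
Reduction 7 − 5 = 2.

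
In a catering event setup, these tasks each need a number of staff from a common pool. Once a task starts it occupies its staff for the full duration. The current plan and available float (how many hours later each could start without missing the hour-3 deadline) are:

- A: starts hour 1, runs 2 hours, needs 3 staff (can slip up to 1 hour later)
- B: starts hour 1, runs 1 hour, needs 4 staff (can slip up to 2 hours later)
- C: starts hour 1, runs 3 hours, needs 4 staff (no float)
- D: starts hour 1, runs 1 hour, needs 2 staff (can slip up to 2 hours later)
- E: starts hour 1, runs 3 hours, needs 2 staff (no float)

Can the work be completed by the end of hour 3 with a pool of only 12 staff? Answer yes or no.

yes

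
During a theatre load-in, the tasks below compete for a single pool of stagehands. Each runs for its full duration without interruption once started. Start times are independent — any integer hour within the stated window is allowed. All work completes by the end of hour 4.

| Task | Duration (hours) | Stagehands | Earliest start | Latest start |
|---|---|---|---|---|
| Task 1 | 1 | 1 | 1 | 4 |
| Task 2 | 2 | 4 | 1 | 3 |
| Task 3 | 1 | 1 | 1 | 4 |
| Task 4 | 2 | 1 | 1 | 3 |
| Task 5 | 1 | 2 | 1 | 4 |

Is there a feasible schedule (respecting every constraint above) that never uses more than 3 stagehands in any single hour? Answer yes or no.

Total stagehand-hours = 14; over 4 hours the average is 14/4 > 3, so some hour must exceed 3.

no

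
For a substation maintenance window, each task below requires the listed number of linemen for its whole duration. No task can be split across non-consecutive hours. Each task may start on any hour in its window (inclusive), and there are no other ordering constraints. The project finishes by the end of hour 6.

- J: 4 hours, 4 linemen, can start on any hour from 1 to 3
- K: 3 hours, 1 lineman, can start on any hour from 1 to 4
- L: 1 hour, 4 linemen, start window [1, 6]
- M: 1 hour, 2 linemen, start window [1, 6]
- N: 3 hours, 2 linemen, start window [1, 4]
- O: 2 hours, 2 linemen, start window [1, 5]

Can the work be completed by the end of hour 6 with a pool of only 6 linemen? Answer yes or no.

no

The minimum achievable peak is 7; 6 < 7, so no feasible schedule stays within the cap.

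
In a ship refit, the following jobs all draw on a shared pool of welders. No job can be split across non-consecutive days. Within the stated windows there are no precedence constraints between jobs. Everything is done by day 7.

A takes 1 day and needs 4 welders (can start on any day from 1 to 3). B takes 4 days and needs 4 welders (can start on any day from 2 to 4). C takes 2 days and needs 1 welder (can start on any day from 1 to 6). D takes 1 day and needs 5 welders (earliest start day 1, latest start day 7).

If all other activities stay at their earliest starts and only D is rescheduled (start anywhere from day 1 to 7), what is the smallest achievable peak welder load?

D@1: d1:10  d2:5  d3:4  d4:4  d5:4  d6:0  d7:0 → peak 10
D@2: d1:5  d2:10  d3:4  d4:4  d5:4  d6:0  d7:0 → peak 10
D@3: d1:5  d2:5  d3:9  d4:4  d5:4  d6:0  d7:0 → peak 9
D@4: d1:5  d2:5  d3:4  d4:9  d5:4  d6:0  d7:0 → peak 9
D@5: d1:5  d2:5  d3:4  d4:4  d5:9  d6:0  d7:0 → peak 9
D@6: d1:5  d2:5  d3:4  d4:4  d5:4  d6:5  d7:0 → peak 5
D@7: d1:5  d2:5  d3:4  d4:4  d5:4  d6:0  d7:5 → peak 5
Best is D@6, peak 5.

5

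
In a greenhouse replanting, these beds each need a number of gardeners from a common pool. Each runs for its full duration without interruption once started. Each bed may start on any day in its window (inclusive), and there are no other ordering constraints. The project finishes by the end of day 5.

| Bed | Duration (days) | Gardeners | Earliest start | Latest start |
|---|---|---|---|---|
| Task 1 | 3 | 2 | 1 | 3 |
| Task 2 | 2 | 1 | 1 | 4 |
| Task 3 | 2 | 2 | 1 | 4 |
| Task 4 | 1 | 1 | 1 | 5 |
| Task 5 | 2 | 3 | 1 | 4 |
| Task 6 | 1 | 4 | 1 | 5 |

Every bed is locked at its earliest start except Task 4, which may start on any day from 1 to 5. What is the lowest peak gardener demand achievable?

Task 4@1: d1:13  d2:8  d3:2  d4:0  d5:0 → peak 13
Task 4@2: d1:12  d2:9  d3:2  d4:0  d5:0 → peak 12
Task 4@3: d1:12  d2:8  d3:3  d4:0  d5:0 → peak 12
Task 4@4: d1:12  d2:8  d3:2  d4:1  d5:0 → peak 12
Task 4@5: d1:12  d2:8  d3:2  d4:0  d5:1 → peak 12
Best is Task 4@2, peak 12.

12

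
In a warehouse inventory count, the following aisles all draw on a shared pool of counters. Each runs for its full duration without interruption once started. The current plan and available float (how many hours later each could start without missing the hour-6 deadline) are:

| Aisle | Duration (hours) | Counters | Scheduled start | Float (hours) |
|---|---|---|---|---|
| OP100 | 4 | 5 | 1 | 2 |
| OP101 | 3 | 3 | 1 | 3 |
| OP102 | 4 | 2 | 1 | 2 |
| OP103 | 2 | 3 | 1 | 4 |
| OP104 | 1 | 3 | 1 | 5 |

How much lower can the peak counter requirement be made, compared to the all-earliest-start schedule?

Early-start peak: h1:16  h2:13  h3:10  h4:7  h5:0  h6:0 ⇒ 16.
Leveled (OP100@1, OP101@1, OP102@1, OP103@4, OP104@5): h1:10  h2:10  h3:10  h4:10  h5:6  h6:0 ⇒ 10.
Reduction 16 − 10 = 6.

6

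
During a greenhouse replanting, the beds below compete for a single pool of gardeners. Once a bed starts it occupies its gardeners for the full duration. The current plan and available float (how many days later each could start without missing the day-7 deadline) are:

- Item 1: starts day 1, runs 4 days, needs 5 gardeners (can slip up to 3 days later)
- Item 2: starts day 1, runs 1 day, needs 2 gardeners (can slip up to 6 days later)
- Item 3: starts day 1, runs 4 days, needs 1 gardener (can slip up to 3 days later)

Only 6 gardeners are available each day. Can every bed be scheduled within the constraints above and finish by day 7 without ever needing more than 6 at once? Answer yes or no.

Schedule Item 1@1, Item 2@5, Item 3@1: d1:6  d2:6  d3:6  d4:6  d5:2  d6:0  d7:0 — peak 6 ≤ 6.

yes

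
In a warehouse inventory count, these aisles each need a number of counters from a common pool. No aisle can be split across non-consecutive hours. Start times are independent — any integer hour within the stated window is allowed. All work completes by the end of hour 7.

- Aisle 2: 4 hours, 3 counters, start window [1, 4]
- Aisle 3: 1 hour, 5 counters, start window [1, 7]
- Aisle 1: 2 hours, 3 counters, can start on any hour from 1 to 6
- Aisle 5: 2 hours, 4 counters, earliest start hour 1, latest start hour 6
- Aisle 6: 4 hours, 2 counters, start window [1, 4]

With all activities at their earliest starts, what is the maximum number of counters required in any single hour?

17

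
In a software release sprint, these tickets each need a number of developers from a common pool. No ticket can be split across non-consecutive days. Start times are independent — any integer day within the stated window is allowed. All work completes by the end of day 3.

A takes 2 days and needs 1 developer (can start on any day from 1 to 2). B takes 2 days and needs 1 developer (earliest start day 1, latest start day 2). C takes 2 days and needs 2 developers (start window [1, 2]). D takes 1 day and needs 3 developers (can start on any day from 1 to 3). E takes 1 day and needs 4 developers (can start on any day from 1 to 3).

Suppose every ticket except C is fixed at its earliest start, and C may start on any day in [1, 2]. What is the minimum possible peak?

C@1: d1:11  d2:4  d3:0 → peak 11
C@2: d1:9  d2:4  d3:2 → peak 9
Best is C@2, peak 9.

9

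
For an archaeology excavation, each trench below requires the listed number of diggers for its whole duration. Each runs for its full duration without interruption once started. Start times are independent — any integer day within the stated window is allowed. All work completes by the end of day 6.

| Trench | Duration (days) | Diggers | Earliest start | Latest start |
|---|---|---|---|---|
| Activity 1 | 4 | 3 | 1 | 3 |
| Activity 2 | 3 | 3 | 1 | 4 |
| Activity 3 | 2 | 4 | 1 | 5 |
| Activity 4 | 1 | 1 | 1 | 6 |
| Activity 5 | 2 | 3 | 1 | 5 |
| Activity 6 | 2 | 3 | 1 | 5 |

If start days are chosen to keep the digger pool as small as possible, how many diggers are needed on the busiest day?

9

Early-start (Activity 1@1, Activity 2@1, Activity 3@1, Activity 4@1, Activity 5@1, Activity 6@1) gives peak 17: d1:17  d2:16  d3:6  d4:3  d5:0  d6:0.
Shift Activity 3→4, Activity 5→2, Activity 6→5.
Schedule Activity 1@1, Activity 2@1, Activity 3@4, Activity 4@1, Activity 5@2, Activity 6@5: d1:7  d2:9  d3:9  d4:7  d5:7  d6:3 — peak 9.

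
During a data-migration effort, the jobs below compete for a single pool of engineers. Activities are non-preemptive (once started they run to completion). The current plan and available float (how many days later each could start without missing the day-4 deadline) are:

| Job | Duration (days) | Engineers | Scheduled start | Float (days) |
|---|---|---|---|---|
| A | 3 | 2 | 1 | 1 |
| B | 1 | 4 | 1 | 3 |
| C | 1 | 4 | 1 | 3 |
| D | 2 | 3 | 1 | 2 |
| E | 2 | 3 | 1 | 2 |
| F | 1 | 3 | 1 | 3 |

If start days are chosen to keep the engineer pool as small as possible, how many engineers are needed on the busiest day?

8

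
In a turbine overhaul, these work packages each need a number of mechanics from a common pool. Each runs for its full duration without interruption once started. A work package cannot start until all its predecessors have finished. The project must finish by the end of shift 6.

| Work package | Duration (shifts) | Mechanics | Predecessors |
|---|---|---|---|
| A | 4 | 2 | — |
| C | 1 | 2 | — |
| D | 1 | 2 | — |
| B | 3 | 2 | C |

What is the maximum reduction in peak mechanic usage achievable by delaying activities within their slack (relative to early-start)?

Early-start peak: s1:6  s2:4  s3:4  s4:4  s5:0  s6:0 ⇒ 6.
Leveled (A@1, C@1, D@2, B@3): s1:4  s2:4  s3:4  s4:4  s5:2  s6:0 ⇒ 4.
Reduction 6 − 4 = 2.

2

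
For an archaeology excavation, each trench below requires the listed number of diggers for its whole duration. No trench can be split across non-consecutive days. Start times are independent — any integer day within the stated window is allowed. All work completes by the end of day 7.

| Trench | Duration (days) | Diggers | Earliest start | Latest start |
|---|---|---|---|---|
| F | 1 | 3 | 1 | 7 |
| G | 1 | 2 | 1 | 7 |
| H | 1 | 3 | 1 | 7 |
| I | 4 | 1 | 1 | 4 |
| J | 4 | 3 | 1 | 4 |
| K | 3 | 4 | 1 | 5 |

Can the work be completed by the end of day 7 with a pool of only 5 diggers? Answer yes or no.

no

Total digger-days = 36; over 7 days the average is 36/7 > 5, so some day must exceed 5.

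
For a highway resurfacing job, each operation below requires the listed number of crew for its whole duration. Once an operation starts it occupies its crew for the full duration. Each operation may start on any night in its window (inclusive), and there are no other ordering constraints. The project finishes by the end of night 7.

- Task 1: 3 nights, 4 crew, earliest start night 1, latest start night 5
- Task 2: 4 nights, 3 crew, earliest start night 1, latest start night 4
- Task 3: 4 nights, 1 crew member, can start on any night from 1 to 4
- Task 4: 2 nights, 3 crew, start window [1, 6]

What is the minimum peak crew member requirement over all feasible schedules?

Early-start (Task 1@1, Task 2@1, Task 3@1, Task 4@1) gives peak 11: n1:11  n2:11  n3:8  n4:4  n5:0  n6:0  n7:0.
Shift Task 2→4, Task 4→5.
Schedule Task 1@1, Task 2@4, Task 3@1, Task 4@5: n1:5  n2:5  n3:5  n4:4  n5:6  n6:6  n7:3 — peak 6.

6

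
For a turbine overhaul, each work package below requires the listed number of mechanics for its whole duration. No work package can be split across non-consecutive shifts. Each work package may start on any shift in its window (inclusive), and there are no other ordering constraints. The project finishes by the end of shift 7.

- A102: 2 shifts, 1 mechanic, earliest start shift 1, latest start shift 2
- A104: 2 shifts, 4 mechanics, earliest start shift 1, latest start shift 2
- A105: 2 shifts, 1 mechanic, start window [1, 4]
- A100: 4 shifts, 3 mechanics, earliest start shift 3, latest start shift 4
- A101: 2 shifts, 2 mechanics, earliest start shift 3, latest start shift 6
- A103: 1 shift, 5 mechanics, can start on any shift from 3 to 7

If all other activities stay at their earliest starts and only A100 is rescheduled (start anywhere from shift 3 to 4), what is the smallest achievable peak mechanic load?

A100@3: s1:6  s2:6  s3:10  s4:5  s5:3  s6:3  s7:0 → peak 10
A100@4: s1:6  s2:6  s3:7  s4:5  s5:3  s6:3  s7:3 → peak 7
Best is A100@4, peak 7.

7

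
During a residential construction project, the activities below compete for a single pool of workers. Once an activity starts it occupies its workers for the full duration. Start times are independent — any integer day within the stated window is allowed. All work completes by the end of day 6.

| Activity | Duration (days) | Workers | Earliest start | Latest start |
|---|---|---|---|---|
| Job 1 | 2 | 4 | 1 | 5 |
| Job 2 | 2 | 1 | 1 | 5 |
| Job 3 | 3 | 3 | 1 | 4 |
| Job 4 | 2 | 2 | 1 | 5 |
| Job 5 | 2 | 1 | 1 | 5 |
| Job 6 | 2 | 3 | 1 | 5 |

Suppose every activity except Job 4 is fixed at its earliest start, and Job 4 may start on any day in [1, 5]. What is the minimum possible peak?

Job 4@1: d1:14  d2:14  d3:3  d4:0  d5:0  d6:0 → peak 14
Job 4@2: d1:12  d2:14  d3:5  d4:0  d5:0  d6:0 → peak 14
Job 4@3: d1:12  d2:12  d3:5  d4:2  d5:0  d6:0 → peak 12
Job 4@4: d1:12  d2:12  d3:3  d4:2  d5:2  d6:0 → peak 12
Job 4@5: d1:12  d2:12  d3:3  d4:0  d5:2  d6:2 → peak 12
Best is Job 4@3, peak 12.

12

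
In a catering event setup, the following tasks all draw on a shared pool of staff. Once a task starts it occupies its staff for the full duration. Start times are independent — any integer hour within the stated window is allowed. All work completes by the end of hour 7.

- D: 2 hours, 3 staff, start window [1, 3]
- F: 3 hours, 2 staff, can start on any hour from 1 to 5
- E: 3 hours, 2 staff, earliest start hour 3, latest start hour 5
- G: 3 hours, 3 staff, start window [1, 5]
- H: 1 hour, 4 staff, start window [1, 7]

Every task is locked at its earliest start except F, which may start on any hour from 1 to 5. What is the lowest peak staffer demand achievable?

10

F@1: h1:12  h2:8  h3:7  h4:2  h5:2  h6:0  h7:0 → peak 12
F@2: h1:10  h2:8  h3:7  h4:4  h5:2  h6:0  h7:0 → peak 10
F@3: h1:10  h2:6  h3:7  h4:4  h5:4  h6:0  h7:0 → peak 10
F@4: h1:10  h2:6  h3:5  h4:4  h5:4  h6:2  h7:0 → peak 10
F@5: h1:10  h2:6  h3:5  h4:2  h5:4  h6:2  h7:2 → peak 10
Best is F@2, peak 10.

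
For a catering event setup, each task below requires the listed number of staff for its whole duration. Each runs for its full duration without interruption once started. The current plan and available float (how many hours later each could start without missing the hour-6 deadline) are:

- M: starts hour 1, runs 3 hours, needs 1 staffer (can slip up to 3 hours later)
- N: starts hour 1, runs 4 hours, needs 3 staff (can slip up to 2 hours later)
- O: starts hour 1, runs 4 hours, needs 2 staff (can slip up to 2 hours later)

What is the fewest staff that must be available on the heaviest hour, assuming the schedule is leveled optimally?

Schedule M@1, N@1, O@1: h1:6  h2:6  h3:6  h4:5  h5:0  h6:0 — peak 6.

6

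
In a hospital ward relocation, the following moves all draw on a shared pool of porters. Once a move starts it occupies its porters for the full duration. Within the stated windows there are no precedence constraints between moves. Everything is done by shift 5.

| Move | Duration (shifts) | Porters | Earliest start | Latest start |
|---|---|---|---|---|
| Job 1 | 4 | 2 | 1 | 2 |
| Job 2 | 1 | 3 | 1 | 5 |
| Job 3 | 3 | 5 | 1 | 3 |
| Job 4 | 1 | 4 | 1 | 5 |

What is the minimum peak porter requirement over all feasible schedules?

Early-start (Job 1@1, Job 2@1, Job 3@1, Job 4@1) gives peak 14: s1:14  s2:7  s3:7  s4:2  s5:0.
Shift Job 3→2, Job 4→5.
Schedule Job 1@1, Job 2@1, Job 3@2, Job 4@5: s1:5  s2:7  s3:7  s4:7  s5:4 — peak 7.

7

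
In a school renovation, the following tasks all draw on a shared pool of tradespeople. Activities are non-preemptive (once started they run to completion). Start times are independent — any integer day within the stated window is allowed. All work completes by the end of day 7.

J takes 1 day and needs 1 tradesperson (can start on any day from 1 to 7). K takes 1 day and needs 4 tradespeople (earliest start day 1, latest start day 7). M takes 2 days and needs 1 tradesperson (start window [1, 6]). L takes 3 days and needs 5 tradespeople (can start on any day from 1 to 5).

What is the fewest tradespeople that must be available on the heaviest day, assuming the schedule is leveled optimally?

5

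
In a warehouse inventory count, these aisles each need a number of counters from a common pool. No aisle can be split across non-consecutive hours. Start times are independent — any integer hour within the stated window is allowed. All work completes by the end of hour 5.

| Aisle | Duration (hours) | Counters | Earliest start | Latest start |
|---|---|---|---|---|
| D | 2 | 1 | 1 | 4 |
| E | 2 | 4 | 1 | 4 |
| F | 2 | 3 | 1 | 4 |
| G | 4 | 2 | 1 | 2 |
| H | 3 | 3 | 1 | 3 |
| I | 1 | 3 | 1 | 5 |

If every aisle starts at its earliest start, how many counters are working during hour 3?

5

At early start, hour 3 has: G, H.
Demand: 2 + 3 = 5.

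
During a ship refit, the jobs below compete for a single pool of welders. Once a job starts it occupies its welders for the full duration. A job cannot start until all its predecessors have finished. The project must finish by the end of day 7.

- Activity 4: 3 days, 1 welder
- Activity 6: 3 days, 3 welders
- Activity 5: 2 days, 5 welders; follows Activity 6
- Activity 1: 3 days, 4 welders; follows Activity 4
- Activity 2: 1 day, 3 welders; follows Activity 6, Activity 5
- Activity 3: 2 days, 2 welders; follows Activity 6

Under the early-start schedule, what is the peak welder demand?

11

Early-start schedule: Activity 4@1, Activity 6@1, Activity 5@4, Activity 1@4, Activity 2@6, Activity 3@4.
Load per day: day 1: 4, day 2: 4, day 3: 4, day 4: 11, day 5: 11, day 6: 7, day 7: 0.
Peak is 11.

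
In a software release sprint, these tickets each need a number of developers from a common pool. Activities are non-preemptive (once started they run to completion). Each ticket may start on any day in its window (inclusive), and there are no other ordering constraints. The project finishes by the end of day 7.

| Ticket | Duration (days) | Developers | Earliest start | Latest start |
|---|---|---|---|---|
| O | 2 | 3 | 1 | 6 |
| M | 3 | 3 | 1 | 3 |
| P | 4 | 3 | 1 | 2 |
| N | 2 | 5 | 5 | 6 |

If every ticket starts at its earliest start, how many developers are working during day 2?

9

At early start, day 2 has: O, M, P.
Demand: 3 + 3 + 3 = 9.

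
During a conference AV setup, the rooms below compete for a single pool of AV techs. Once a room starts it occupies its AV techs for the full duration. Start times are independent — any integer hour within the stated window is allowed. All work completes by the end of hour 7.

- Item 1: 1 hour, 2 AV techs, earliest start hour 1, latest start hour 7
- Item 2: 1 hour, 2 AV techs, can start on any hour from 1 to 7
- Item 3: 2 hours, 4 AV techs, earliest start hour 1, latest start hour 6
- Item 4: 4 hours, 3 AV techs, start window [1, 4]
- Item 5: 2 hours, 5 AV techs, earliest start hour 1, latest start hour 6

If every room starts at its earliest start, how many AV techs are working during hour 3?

3

At early start, hour 3 has: Item 4.
Demand: 3 = 3.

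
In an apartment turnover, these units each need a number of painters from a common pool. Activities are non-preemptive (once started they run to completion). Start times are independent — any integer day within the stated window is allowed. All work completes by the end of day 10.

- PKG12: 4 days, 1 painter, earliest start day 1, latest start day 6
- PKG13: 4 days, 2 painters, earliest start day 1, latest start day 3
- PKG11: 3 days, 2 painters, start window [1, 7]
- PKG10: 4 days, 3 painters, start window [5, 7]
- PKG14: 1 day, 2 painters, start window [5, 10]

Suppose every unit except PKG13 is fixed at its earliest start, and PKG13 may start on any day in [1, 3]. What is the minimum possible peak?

5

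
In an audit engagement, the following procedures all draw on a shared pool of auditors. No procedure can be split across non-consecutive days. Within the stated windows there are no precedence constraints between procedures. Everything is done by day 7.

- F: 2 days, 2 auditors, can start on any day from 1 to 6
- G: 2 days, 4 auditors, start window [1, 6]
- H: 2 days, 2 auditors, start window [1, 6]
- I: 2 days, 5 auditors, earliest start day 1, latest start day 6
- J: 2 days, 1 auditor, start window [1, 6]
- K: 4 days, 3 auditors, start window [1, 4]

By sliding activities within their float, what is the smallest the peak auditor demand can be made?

7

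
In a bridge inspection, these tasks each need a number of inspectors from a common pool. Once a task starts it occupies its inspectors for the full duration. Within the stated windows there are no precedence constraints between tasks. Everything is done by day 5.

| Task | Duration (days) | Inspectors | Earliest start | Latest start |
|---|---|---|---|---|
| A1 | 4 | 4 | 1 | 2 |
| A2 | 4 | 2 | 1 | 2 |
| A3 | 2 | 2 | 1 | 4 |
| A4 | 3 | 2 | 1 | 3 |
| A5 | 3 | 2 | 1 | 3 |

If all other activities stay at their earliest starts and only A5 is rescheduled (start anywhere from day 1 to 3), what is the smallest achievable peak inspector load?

A5@1: d1:12  d2:12  d3:10  d4:6  d5:0 → peak 12
A5@2: d1:10  d2:12  d3:10  d4:8  d5:0 → peak 12
A5@3: d1:10  d2:10  d3:10  d4:8  d5:2 → peak 10
Best is A5@3, peak 10.

10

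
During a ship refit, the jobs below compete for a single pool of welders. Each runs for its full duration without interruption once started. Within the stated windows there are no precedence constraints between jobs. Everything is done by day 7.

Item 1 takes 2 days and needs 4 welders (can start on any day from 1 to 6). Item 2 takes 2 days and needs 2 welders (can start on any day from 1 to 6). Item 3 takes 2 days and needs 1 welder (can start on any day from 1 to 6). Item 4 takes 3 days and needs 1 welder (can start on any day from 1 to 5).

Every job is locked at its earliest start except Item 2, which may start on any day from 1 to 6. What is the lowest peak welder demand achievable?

Item 2@1: d1:8  d2:8  d3:1  d4:0  d5:0  d6:0  d7:0 → peak 8
Item 2@2: d1:6  d2:8  d3:3  d4:0  d5:0  d6:0  d7:0 → peak 8
Item 2@3: d1:6  d2:6  d3:3  d4:2  d5:0  d6:0  d7:0 → peak 6
Item 2@4: d1:6  d2:6  d3:1  d4:2  d5:2  d6:0  d7:0 → peak 6
Item 2@5: d1:6  d2:6  d3:1  d4:0  d5:2  d6:2  d7:0 → peak 6
Item 2@6: d1:6  d2:6  d3:1  d4:0  d5:0  d6:2  d7:2 → peak 6
Best is Item 2@3, peak 6.

6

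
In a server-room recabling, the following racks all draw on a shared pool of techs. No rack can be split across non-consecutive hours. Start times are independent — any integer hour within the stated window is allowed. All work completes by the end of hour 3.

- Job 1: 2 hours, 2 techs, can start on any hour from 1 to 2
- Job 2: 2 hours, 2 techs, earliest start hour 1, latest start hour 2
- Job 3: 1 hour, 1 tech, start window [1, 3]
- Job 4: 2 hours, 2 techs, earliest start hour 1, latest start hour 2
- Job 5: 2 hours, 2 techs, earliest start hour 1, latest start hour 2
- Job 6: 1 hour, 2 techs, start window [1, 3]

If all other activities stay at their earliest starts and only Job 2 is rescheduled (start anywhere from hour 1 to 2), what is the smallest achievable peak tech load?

Job 2@1: h1:11  h2:8  h3:0 → peak 11
Job 2@2: h1:9  h2:8  h3:2 → peak 9
Best is Job 2@2, peak 9.

9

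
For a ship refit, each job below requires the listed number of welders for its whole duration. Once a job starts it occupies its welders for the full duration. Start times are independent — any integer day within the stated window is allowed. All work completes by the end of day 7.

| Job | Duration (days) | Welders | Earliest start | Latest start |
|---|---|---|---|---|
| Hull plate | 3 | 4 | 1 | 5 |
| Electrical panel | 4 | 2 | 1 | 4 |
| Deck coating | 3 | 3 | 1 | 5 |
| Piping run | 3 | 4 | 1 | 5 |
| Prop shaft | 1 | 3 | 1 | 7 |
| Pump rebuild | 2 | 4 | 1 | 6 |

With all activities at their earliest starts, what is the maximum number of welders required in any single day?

20

Early-start schedule: Hull plate@1, Electrical panel@1, Deck coating@1, Piping run@1, Prop shaft@1, Pump rebuild@1.
Load per day: day 1: 20, day 2: 17, day 3: 13, day 4: 2, day 5: 0, day 6: 0, day 7: 0.
Peak is 20.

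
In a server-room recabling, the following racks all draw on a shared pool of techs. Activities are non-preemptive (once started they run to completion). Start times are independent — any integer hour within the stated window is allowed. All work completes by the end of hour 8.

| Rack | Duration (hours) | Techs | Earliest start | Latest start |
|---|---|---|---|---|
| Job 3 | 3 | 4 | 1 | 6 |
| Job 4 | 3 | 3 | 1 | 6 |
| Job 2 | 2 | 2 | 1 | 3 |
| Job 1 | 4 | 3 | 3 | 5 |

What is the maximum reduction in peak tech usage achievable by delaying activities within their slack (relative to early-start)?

4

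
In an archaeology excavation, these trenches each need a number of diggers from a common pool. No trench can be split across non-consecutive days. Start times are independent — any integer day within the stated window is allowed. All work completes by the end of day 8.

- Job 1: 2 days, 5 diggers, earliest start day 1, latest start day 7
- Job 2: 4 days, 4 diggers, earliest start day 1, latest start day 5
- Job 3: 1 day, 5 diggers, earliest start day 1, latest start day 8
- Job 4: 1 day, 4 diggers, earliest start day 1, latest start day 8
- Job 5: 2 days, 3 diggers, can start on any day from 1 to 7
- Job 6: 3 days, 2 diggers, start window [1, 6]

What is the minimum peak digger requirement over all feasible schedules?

7

Early-start (Job 1@1, Job 2@1, Job 3@1, Job 4@1, Job 5@1, Job 6@1) gives peak 23: d1:23  d2:14  d3:6  d4:4  d5:0  d6:0  d7:0  d8:0.
Shift Job 2→3, Job 3→7, Job 4→8, Job 5→3, Job 6→5.
Schedule Job 1@1, Job 2@3, Job 3@7, Job 4@8, Job 5@3, Job 6@5: d1:5  d2:5  d3:7  d4:7  d5:6  d6:6  d7:7  d8:4 — peak 7.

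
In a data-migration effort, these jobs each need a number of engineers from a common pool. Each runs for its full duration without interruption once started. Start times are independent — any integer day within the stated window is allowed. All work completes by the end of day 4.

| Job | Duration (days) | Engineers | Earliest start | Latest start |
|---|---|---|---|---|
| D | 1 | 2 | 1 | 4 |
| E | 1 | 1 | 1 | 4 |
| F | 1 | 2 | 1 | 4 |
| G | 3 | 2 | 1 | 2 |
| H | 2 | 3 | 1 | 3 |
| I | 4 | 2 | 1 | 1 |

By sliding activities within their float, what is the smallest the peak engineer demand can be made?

Early-start (D@1, E@1, F@1, G@1, H@1, I@1) gives peak 12: d1:12  d2:7  d3:4  d4:2.
Shift G→2, H→2.
Schedule D@1, E@1, F@1, G@2, H@2, I@1: d1:7  d2:7  d3:7  d4:4 — peak 7.
Total engineer-days = 25 over 4 days ⇒ peak ≥ ⌈25/4⌉ = 7, so 7 is optimal.

7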